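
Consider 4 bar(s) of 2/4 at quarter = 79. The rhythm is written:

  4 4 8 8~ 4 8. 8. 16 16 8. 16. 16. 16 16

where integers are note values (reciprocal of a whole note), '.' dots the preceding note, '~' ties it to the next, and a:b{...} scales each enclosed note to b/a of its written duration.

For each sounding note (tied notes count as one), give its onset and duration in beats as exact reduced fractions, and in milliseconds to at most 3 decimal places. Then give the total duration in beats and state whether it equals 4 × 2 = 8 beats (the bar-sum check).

1) 0.0ms=0b +759.494ms=1b
2) 759.494ms=1b +759.494ms=1b
3) 1518.987ms=2b +379.747ms=1/2b
4) 1898.734ms=5/2b +1139.241ms=3/2b
5) 3037.975ms=4b +569.62ms=3/4b
6) 3607.595ms=19/4b +569.62ms=3/4b
7) 4177.215ms=11/2b +189.873ms=1/4b
8) 4367.089ms=23/4b +189.873ms=1/4b
9) 4556.962ms=6b +569.62ms=3/4b
10) 5126.582ms=27/4b +284.81ms=3/8b
11) 5411.392ms=57/8b +284.81ms=3/8b
12) 5696.203ms=15/2b +189.873ms=1/4b
13) 5886.076ms=31/4b +189.873ms=1/4b
Σ=8b of 8 (79bpm 2/4) — PASS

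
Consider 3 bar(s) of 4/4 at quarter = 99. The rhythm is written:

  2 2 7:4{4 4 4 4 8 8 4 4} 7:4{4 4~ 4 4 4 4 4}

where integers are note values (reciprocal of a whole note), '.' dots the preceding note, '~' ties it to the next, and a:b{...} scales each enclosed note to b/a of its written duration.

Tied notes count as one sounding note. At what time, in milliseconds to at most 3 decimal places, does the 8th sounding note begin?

note 8 onset = 46/7b = 3982.684ms

1. 0.0ms @ 0 + 1212.121ms (2)
2. 1212.121ms @ 2 + 1212.121ms (2)
3. 2424.242ms @ 4 + 346.32ms (4/7)
4. 2770.563ms @ 32/7 + 346.32ms (4/7)
5. 3116.883ms @ 36/7 + 346.32ms (4/7)
6. 3463.203ms @ 40/7 + 346.32ms (4/7)
7. 3809.524ms @ 44/7 + 173.16ms (2/7)
8. 3982.684ms @ 46/7 + 173.16ms (2/7)
9. 4155.844ms @ 48/7 + 346.32ms (4/7)
10. 4502.165ms @ 52/7 + 346.32ms (4/7)
11. 4848.485ms @ 8 + 346.32ms (4/7)
12. 5194.805ms @ 60/7 + 692.641ms (8/7)
13. 5887.446ms @ 68/7 + 346.32ms (4/7)
14. 6233.766ms @ 72/7 + 346.32ms (4/7)
15. 6580.087ms @ 76/7 + 346.32ms (4/7)
16. 6926.407ms @ 80/7 + 346.32ms (4/7)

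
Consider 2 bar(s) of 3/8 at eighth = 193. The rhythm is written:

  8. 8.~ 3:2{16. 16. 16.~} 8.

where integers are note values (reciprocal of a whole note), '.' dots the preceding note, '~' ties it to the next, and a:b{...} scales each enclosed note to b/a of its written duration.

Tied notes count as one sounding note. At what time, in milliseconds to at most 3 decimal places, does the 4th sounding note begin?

1. 0.0ms @ 0 + 466.321ms (3/2)
2. 466.321ms @ 3/2 + 621.762ms (2)
3. 1088.083ms @ 7/2 + 155.44ms (1/2)
4. 1243.523ms @ 4 + 621.762ms (2)

note 4 onset = 4b = 1243.523ms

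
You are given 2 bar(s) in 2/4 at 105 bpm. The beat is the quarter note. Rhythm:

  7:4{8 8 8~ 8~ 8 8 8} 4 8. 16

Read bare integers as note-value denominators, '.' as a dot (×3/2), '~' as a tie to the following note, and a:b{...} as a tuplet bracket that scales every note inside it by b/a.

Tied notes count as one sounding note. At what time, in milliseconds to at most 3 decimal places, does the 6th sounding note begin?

note 6 onset = 2b = 1142.857ms

1. 0.0ms @ 0 + 163.265ms (2/7)
2. 163.265ms @ 2/7 + 163.265ms (2/7)
3. 326.531ms @ 4/7 + 489.796ms (6/7)
4. 816.327ms @ 10/7 + 163.265ms (2/7)
5. 979.592ms @ 12/7 + 163.265ms (2/7)
6. 1142.857ms @ 2 + 571.429ms (1)
7. 1714.286ms @ 3 + 428.571ms (3/4)
8. 2142.857ms @ 15/4 + 142.857ms (1/4)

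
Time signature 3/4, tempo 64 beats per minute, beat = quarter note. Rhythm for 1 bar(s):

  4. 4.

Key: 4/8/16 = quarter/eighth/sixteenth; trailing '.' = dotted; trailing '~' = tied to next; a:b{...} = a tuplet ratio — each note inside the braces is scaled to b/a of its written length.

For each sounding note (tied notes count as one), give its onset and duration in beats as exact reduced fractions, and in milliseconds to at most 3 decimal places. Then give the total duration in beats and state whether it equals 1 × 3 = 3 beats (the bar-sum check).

1) 0.0ms=0b +1406.25ms=3/2b
2) 1406.25ms=3/2b +1406.25ms=3/2b
Σ=3b of 3 (64bpm 3/4) — PASS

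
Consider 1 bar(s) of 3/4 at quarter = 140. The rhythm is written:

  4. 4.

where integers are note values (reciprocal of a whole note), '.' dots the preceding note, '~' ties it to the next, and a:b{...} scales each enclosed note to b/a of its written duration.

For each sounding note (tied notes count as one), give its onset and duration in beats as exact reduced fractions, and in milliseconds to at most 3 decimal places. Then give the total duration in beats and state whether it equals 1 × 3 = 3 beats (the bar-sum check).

1) 0.0ms=0b +642.857ms=3/2b
2) 642.857ms=3/2b +642.857ms=3/2b
Σ=3b of 3 (140bpm 3/4) — PASS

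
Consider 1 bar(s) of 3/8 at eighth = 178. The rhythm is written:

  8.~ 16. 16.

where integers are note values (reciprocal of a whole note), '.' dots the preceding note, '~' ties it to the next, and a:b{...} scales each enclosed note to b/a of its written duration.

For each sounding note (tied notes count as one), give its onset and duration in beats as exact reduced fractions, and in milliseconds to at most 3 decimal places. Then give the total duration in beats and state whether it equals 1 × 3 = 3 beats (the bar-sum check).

1) 0.0ms=0b +758.427ms=9/4b
2) 758.427ms=9/4b +252.809ms=3/4b
Σ=3b of 3 (178bpm 3/8) — PASS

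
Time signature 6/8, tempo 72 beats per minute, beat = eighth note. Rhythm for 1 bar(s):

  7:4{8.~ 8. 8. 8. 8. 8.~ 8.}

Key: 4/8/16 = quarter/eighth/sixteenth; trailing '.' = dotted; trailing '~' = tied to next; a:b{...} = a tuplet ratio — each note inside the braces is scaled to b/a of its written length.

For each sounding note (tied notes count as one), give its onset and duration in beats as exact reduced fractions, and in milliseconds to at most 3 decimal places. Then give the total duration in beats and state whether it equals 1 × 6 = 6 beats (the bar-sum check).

1) 0.0ms=0b +1428.571ms=12/7b
2) 1428.571ms=12/7b +714.286ms=6/7b
3) 2142.857ms=18/7b +714.286ms=6/7b
4) 2857.143ms=24/7b +714.286ms=6/7b
5) 3571.429ms=30/7b +1428.571ms=12/7b
Σ=6b of 6 (72bpm 6/8) — PASS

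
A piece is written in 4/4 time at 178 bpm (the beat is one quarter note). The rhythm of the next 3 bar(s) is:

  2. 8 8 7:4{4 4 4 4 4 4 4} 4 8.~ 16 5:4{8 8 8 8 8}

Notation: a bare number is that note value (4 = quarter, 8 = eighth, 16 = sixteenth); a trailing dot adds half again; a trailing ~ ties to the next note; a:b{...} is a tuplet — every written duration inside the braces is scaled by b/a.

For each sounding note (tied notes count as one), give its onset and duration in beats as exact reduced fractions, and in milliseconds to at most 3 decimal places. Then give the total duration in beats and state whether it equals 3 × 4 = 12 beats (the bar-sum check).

1) 0.0ms=0b +1011.236ms=3b
2) 1011.236ms=3b +168.539ms=1/2b
3) 1179.775ms=7/2b +168.539ms=1/2b
4) 1348.315ms=4b +192.616ms=4/7b
5) 1540.931ms=32/7b +192.616ms=4/7b
6) 1733.547ms=36/7b +192.616ms=4/7b
7) 1926.164ms=40/7b +192.616ms=4/7b
8) 2118.78ms=44/7b +192.616ms=4/7b
9) 2311.396ms=48/7b +192.616ms=4/7b
10) 2504.013ms=52/7b +192.616ms=4/7b
11) 2696.629ms=8b +337.079ms=1b
12) 3033.708ms=9b +337.079ms=1b
13) 3370.787ms=10b +134.831ms=2/5b
14) 3505.618ms=52/5b +134.831ms=2/5b
15) 3640.449ms=54/5b +134.831ms=2/5b
16) 3775.281ms=56/5b +134.831ms=2/5b
17) 3910.112ms=58/5b +134.831ms=2/5b
Σ=12b of 12 (178bpm 4/4) — PASS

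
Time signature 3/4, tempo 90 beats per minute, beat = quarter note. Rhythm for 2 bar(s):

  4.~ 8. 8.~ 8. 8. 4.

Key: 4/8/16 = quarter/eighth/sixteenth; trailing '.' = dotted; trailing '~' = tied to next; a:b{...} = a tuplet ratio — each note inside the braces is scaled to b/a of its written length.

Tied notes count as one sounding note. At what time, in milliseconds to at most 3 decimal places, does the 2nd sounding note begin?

note 2 onset = 9/4b = 1500.0ms

1. 0.0ms @ 0 + 1500.0ms (9/4)
2. 1500.0ms @ 9/4 + 1000.0ms (3/2)
3. 2500.0ms @ 15/4 + 500.0ms (3/4)
4. 3000.0ms @ 9/2 + 1000.0ms (3/2)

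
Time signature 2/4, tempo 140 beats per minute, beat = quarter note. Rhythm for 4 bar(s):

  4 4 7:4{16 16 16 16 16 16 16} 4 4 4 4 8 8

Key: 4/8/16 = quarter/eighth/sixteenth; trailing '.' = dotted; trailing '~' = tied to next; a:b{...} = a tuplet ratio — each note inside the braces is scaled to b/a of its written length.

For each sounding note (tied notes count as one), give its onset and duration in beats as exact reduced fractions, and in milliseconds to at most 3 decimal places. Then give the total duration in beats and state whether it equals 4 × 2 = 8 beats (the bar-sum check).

1) 0.0ms=0b +428.571ms=1b
2) 428.571ms=1b +428.571ms=1b
3) 857.143ms=2b +61.224ms=1/7b
4) 918.367ms=15/7b +61.224ms=1/7b
5) 979.592ms=16/7b +61.224ms=1/7b
6) 1040.816ms=17/7b +61.224ms=1/7b
7) 1102.041ms=18/7b +61.224ms=1/7b
8) 1163.265ms=19/7b +61.224ms=1/7b
9) 1224.49ms=20/7b +61.224ms=1/7b
10) 1285.714ms=3b +428.571ms=1b
11) 1714.286ms=4b +428.571ms=1b
12) 2142.857ms=5b +428.571ms=1b
13) 2571.429ms=6b +428.571ms=1b
14) 3000.0ms=7b +214.286ms=1/2b
15) 3214.286ms=15/2b +214.286ms=1/2b
Σ=8b of 8 (140bpm 2/4) — PASS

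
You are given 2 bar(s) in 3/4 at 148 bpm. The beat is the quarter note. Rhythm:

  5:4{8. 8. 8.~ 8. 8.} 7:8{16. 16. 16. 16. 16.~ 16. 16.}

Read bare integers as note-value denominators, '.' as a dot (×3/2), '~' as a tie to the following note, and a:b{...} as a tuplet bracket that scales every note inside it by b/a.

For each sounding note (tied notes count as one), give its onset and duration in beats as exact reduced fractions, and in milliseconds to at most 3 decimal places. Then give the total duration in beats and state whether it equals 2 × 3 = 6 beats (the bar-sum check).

1) 0.0ms=0b +243.243ms=3/5b
2) 243.243ms=3/5b +243.243ms=3/5b
3) 486.486ms=6/5b +486.486ms=6/5b
4) 972.973ms=12/5b +243.243ms=3/5b
5) 1216.216ms=3b +173.745ms=3/7b
6) 1389.961ms=24/7b +173.745ms=3/7b
7) 1563.707ms=27/7b +173.745ms=3/7b
8) 1737.452ms=30/7b +173.745ms=3/7b
9) 1911.197ms=33/7b +347.49ms=6/7b
10) 2258.687ms=39/7b +173.745ms=3/7b
Σ=6b of 6 (148bpm 3/4) — PASS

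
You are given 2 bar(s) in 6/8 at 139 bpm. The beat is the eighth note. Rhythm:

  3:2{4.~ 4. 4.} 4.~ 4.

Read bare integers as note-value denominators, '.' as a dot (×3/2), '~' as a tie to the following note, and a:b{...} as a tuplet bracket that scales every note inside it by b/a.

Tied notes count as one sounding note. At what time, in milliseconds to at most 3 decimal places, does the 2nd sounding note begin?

1. 0.0ms @ 0 + 1726.619ms (4)
2. 1726.619ms @ 4 + 863.309ms (2)
3. 2589.928ms @ 6 + 2589.928ms (6)

note 2 onset = 4b = 1726.619ms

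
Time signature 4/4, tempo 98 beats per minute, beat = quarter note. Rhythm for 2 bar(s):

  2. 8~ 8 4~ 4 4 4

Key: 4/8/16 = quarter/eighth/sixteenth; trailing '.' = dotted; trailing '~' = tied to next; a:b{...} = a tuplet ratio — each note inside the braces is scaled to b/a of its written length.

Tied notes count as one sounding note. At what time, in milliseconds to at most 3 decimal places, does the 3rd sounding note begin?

1. 0.0ms @ 0 + 1836.735ms (3)
2. 1836.735ms @ 3 + 612.245ms (1)
3. 2448.98ms @ 4 + 1224.49ms (2)
4. 3673.469ms @ 6 + 612.245ms (1)
5. 4285.714ms @ 7 + 612.245ms (1)

note 3 onset = 4b = 2448.98ms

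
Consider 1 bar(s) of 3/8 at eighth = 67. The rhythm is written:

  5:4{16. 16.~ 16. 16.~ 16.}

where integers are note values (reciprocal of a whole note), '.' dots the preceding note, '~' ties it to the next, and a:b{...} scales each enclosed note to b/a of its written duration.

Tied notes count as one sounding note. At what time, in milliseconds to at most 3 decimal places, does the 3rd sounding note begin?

note 3 onset = 9/5b = 1611.94ms

1. 0.0ms @ 0 + 537.313ms (3/5)
2. 537.313ms @ 3/5 + 1074.627ms (6/5)
3. 1611.94ms @ 9/5 + 1074.627ms (6/5)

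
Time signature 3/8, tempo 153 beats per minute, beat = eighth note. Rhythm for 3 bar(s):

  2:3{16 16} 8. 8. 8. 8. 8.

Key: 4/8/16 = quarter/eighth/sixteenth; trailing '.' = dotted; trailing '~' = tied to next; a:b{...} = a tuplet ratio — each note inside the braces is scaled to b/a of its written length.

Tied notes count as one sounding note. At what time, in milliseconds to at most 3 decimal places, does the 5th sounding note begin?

note 5 onset = 9/2b = 1764.706ms

1. 0.0ms @ 0 + 294.118ms (3/4)
2. 294.118ms @ 3/4 + 294.118ms (3/4)
3. 588.235ms @ 3/2 + 588.235ms (3/2)
4. 1176.471ms @ 3 + 588.235ms (3/2)
5. 1764.706ms @ 9/2 + 588.235ms (3/2)
6. 2352.941ms @ 6 + 588.235ms (3/2)
7. 2941.176ms @ 15/2 + 588.235ms (3/2)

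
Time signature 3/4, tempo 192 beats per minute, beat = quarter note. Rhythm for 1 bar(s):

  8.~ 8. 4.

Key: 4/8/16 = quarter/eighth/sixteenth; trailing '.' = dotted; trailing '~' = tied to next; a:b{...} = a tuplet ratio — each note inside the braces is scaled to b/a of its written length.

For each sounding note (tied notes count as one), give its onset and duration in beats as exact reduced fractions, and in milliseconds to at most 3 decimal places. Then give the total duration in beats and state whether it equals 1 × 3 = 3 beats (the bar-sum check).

1) 0.0ms=0b +468.75ms=3/2b
2) 468.75ms=3/2b +468.75ms=3/2b
Σ=3b of 3 (192bpm 3/4) — PASS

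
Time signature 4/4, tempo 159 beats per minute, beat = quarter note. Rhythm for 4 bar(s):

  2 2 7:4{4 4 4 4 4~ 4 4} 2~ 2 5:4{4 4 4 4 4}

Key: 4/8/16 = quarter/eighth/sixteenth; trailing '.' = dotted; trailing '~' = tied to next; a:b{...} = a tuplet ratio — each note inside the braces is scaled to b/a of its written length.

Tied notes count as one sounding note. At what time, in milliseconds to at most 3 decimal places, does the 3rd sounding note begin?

note 3 onset = 4b = 1509.434ms

1. 0.0ms @ 0 + 754.717ms (2)
2. 754.717ms @ 2 + 754.717ms (2)
3. 1509.434ms @ 4 + 215.633ms (4/7)
4. 1725.067ms @ 32/7 + 215.633ms (4/7)
5. 1940.701ms @ 36/7 + 215.633ms (4/7)
6. 2156.334ms @ 40/7 + 215.633ms (4/7)
7. 2371.968ms @ 44/7 + 431.267ms (8/7)
8. 2803.235ms @ 52/7 + 215.633ms (4/7)
9. 3018.868ms @ 8 + 1509.434ms (4)
10. 4528.302ms @ 12 + 301.887ms (4/5)
11. 4830.189ms @ 64/5 + 301.887ms (4/5)
12. 5132.075ms @ 68/5 + 301.887ms (4/5)
13. 5433.962ms @ 72/5 + 301.887ms (4/5)
14. 5735.849ms @ 76/5 + 301.887ms (4/5)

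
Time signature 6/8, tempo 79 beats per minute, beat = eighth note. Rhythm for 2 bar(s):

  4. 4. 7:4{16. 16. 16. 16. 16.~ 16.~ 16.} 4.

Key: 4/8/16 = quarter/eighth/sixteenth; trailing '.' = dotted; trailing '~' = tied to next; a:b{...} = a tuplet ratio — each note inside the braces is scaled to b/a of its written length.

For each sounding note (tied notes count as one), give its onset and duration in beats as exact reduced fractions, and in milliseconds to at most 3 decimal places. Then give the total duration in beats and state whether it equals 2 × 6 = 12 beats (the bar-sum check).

1) 0.0ms=0b +2278.481ms=3b
2) 2278.481ms=3b +2278.481ms=3b
3) 4556.962ms=6b +325.497ms=3/7b
4) 4882.459ms=45/7b +325.497ms=3/7b
5) 5207.957ms=48/7b +325.497ms=3/7b
6) 5533.454ms=51/7b +325.497ms=3/7b
7) 5858.951ms=54/7b +976.492ms=9/7b
8) 6835.443ms=9b +2278.481ms=3b
Σ=12b of 12 (79bpm 6/8) — PASS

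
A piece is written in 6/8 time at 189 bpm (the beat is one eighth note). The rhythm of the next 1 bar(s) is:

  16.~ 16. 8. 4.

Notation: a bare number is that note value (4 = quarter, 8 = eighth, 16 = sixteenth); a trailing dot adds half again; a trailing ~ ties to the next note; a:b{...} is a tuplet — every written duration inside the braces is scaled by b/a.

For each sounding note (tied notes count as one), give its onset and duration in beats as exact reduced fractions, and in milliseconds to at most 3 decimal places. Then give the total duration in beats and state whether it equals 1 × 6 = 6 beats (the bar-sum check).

1) 0.0ms=0b +476.19ms=3/2b
2) 476.19ms=3/2b +476.19ms=3/2b
3) 952.381ms=3b +952.381ms=3b
Σ=6b of 6 (189bpm 6/8) — PASS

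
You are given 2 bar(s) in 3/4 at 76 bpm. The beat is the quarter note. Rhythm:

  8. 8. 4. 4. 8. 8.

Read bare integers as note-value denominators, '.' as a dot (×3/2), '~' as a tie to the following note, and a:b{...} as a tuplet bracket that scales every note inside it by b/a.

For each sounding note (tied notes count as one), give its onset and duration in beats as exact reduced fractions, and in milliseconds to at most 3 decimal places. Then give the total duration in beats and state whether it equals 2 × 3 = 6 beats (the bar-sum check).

1) 0.0ms=0b +592.105ms=3/4b
2) 592.105ms=3/4b +592.105ms=3/4b
3) 1184.211ms=3/2b +1184.211ms=3/2b
4) 2368.421ms=3b +1184.211ms=3/2b
5) 3552.632ms=9/2b +592.105ms=3/4b
6) 4144.737ms=21/4b +592.105ms=3/4b
Σ=6b of 6 (76bpm 3/4) — PASS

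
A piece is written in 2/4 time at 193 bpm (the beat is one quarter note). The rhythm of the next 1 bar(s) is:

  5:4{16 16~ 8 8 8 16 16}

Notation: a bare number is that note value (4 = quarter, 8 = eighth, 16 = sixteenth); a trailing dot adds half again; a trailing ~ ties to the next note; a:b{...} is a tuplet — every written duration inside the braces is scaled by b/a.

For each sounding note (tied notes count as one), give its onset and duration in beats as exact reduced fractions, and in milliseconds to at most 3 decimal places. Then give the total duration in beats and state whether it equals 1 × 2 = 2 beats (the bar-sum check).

1) 0.0ms=0b +62.176ms=1/5b
2) 62.176ms=1/5b +186.528ms=3/5b
3) 248.705ms=4/5b +124.352ms=2/5b
4) 373.057ms=6/5b +124.352ms=2/5b
5) 497.409ms=8/5b +62.176ms=1/5b
6) 559.585ms=9/5b +62.176ms=1/5b
Σ=2b of 2 (193bpm 2/4) — PASS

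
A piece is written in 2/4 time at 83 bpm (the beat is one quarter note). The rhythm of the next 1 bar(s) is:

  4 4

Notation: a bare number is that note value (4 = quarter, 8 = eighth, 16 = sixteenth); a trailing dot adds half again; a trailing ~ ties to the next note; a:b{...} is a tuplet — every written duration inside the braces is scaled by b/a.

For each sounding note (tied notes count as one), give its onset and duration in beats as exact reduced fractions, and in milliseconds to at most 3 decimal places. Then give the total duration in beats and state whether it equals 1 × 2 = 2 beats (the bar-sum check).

1) 0.0ms=0b +722.892ms=1b
2) 722.892ms=1b +722.892ms=1b
Σ=2b of 2 (83bpm 2/4) — PASS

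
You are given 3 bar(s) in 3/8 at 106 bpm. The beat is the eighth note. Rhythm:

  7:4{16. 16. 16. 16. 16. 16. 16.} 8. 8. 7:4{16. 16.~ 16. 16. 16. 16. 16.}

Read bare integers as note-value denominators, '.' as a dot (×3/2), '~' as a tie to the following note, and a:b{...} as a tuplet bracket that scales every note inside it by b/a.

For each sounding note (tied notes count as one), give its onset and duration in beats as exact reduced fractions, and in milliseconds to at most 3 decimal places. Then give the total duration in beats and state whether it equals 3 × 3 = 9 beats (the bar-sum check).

1) 0.0ms=0b +242.588ms=3/7b
2) 242.588ms=3/7b +242.588ms=3/7b
3) 485.175ms=6/7b +242.588ms=3/7b
4) 727.763ms=9/7b +242.588ms=3/7b
5) 970.35ms=12/7b +242.588ms=3/7b
6) 1212.938ms=15/7b +242.588ms=3/7b
7) 1455.526ms=18/7b +242.588ms=3/7b
8) 1698.113ms=3b +849.057ms=3/2b
9) 2547.17ms=9/2b +849.057ms=3/2b
10) 3396.226ms=6b +242.588ms=3/7b
11) 3638.814ms=45/7b +485.175ms=6/7b
12) 4123.989ms=51/7b +242.588ms=3/7b
13) 4366.577ms=54/7b +242.588ms=3/7b
14) 4609.164ms=57/7b +242.588ms=3/7b
15) 4851.752ms=60/7b +242.588ms=3/7b
Σ=9b of 9 (106bpm 3/8) — PASS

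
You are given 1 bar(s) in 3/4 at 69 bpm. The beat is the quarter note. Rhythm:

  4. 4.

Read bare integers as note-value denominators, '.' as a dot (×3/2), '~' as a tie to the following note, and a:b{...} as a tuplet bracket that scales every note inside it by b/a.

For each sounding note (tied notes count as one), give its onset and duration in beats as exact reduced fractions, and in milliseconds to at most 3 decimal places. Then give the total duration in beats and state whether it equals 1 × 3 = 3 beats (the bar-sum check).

1) 0.0ms=0b +1304.348ms=3/2b
2) 1304.348ms=3/2b +1304.348ms=3/2b
Σ=3b of 3 (69bpm 3/4) — PASS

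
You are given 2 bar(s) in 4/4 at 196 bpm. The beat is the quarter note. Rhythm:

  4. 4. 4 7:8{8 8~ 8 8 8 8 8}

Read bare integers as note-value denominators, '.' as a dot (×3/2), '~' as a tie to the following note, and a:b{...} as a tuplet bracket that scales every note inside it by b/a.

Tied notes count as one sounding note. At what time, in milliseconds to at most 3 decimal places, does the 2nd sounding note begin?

1. 0.0ms @ 0 + 459.184ms (3/2)
2. 459.184ms @ 3/2 + 459.184ms (3/2)
3. 918.367ms @ 3 + 306.122ms (1)
4. 1224.49ms @ 4 + 174.927ms (4/7)
5. 1399.417ms @ 32/7 + 349.854ms (8/7)
6. 1749.271ms @ 40/7 + 174.927ms (4/7)
7. 1924.198ms @ 44/7 + 174.927ms (4/7)
8. 2099.125ms @ 48/7 + 174.927ms (4/7)
9. 2274.052ms @ 52/7 + 174.927ms (4/7)

note 2 onset = 3/2b = 459.184ms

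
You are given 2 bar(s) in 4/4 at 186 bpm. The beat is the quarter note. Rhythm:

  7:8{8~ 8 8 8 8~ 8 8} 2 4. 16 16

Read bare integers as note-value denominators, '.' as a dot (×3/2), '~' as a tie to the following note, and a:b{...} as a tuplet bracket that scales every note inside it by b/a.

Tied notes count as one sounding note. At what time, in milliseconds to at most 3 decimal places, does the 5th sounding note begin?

note 5 onset = 24/7b = 1105.991ms

1. 0.0ms @ 0 + 368.664ms (8/7)
2. 368.664ms @ 8/7 + 184.332ms (4/7)
3. 552.995ms @ 12/7 + 184.332ms (4/7)
4. 737.327ms @ 16/7 + 368.664ms (8/7)
5. 1105.991ms @ 24/7 + 184.332ms (4/7)
6. 1290.323ms @ 4 + 645.161ms (2)
7. 1935.484ms @ 6 + 483.871ms (3/2)
8. 2419.355ms @ 15/2 + 80.645ms (1/4)
9. 2500.0ms @ 31/4 + 80.645ms (1/4)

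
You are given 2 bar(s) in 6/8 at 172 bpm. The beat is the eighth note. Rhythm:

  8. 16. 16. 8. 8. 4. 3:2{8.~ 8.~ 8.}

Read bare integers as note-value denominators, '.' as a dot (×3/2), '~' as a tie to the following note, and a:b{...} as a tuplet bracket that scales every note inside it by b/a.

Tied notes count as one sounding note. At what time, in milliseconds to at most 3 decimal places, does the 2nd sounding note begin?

1. 0.0ms @ 0 + 523.256ms (3/2)
2. 523.256ms @ 3/2 + 261.628ms (3/4)
3. 784.884ms @ 9/4 + 261.628ms (3/4)
4. 1046.512ms @ 3 + 523.256ms (3/2)
5. 1569.767ms @ 9/2 + 523.256ms (3/2)
6. 2093.023ms @ 6 + 1046.512ms (3)
7. 3139.535ms @ 9 + 1046.512ms (3)

note 2 onset = 3/2b = 523.256ms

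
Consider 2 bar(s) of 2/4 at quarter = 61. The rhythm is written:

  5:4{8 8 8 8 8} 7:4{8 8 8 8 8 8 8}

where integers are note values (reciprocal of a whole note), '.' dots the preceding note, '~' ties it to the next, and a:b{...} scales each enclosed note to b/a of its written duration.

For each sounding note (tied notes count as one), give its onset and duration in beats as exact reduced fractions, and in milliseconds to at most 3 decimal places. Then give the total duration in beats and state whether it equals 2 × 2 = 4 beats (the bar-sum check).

1) 0.0ms=0b +393.443ms=2/5b
2) 393.443ms=2/5b +393.443ms=2/5b
3) 786.885ms=4/5b +393.443ms=2/5b
4) 1180.328ms=6/5b +393.443ms=2/5b
5) 1573.77ms=8/5b +393.443ms=2/5b
6) 1967.213ms=2b +281.03ms=2/7b
7) 2248.244ms=16/7b +281.03ms=2/7b
8) 2529.274ms=18/7b +281.03ms=2/7b
9) 2810.304ms=20/7b +281.03ms=2/7b
10) 3091.335ms=22/7b +281.03ms=2/7b
11) 3372.365ms=24/7b +281.03ms=2/7b
12) 3653.396ms=26/7b +281.03ms=2/7b
Σ=4b of 4 (61bpm 2/4) — PASS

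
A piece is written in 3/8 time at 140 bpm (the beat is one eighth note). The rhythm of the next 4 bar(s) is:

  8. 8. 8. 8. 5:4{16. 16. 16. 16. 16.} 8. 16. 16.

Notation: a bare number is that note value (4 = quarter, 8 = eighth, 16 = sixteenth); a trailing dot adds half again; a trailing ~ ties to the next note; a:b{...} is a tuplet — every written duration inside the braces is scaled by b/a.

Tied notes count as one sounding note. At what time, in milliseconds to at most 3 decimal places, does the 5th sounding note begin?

1. 0.0ms @ 0 + 642.857ms (3/2)
2. 642.857ms @ 3/2 + 642.857ms (3/2)
3. 1285.714ms @ 3 + 642.857ms (3/2)
4. 1928.571ms @ 9/2 + 642.857ms (3/2)
5. 2571.429ms @ 6 + 257.143ms (3/5)
6. 2828.571ms @ 33/5 + 257.143ms (3/5)
7. 3085.714ms @ 36/5 + 257.143ms (3/5)
8. 3342.857ms @ 39/5 + 257.143ms (3/5)
9. 3600.0ms @ 42/5 + 257.143ms (3/5)
10. 3857.143ms @ 9 + 642.857ms (3/2)
11. 4500.0ms @ 21/2 + 321.429ms (3/4)
12. 4821.429ms @ 45/4 + 321.429ms (3/4)

note 5 onset = 6b = 2571.429ms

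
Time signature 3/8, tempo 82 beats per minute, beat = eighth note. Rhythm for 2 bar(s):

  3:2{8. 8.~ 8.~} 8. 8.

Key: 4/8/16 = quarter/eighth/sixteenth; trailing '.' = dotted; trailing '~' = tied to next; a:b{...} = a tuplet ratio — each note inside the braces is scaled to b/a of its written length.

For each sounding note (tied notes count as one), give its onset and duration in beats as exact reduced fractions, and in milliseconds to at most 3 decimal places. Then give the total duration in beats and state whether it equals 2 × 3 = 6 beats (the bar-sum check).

1) 0.0ms=0b +731.707ms=1b
2) 731.707ms=1b +2560.976ms=7/2b
3) 3292.683ms=9/2b +1097.561ms=3/2b
Σ=6b of 6 (82bpm 3/8) — PASS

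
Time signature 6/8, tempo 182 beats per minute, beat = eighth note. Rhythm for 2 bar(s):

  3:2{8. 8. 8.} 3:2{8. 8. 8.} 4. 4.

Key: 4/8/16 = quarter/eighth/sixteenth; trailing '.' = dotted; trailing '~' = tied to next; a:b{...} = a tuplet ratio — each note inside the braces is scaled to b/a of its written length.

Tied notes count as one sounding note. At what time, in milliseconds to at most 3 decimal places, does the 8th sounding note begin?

note 8 onset = 9b = 2967.033ms

1. 0.0ms @ 0 + 329.67ms (1)
2. 329.67ms @ 1 + 329.67ms (1)
3. 659.341ms @ 2 + 329.67ms (1)
4. 989.011ms @ 3 + 329.67ms (1)
5. 1318.681ms @ 4 + 329.67ms (1)
6. 1648.352ms @ 5 + 329.67ms (1)
7. 1978.022ms @ 6 + 989.011ms (3)
8. 2967.033ms @ 9 + 989.011ms (3)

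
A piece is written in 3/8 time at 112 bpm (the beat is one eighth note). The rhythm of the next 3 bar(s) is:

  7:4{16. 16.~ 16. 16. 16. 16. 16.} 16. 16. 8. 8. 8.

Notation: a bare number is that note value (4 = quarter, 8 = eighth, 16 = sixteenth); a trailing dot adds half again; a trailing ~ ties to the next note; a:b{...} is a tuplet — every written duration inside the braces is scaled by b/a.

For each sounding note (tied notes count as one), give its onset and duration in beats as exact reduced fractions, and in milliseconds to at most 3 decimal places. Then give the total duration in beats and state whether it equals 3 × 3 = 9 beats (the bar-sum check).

1) 0.0ms=0b +229.592ms=3/7b
2) 229.592ms=3/7b +459.184ms=6/7b
3) 688.776ms=9/7b +229.592ms=3/7b
4) 918.367ms=12/7b +229.592ms=3/7b
5) 1147.959ms=15/7b +229.592ms=3/7b
6) 1377.551ms=18/7b +229.592ms=3/7b
7) 1607.143ms=3b +401.786ms=3/4b
8) 2008.929ms=15/4b +401.786ms=3/4b
9) 2410.714ms=9/2b +803.571ms=3/2b
10) 3214.286ms=6b +803.571ms=3/2b
11) 4017.857ms=15/2b +803.571ms=3/2b
Σ=9b of 9 (112bpm 3/8) — PASS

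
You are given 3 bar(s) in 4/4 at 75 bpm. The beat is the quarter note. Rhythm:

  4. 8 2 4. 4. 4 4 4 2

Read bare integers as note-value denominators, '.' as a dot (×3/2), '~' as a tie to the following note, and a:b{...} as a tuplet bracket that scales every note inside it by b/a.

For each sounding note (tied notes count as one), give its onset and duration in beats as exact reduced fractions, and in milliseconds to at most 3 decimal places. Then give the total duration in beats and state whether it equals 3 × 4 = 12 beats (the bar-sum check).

1) 0.0ms=0b +1200.0ms=3/2b
2) 1200.0ms=3/2b +400.0ms=1/2b
3) 1600.0ms=2b +1600.0ms=2b
4) 3200.0ms=4b +1200.0ms=3/2b
5) 4400.0ms=11/2b +1200.0ms=3/2b
6) 5600.0ms=7b +800.0ms=1b
7) 6400.0ms=8b +800.0ms=1b
8) 7200.0ms=9b +800.0ms=1b
9) 8000.0ms=10b +1600.0ms=2b
Σ=12b of 12 (75bpm 4/4) — PASS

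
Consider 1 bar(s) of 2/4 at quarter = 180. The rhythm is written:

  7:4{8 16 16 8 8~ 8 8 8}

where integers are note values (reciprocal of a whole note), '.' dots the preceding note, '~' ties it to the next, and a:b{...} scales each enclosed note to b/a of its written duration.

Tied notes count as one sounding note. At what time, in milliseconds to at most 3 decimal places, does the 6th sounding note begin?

1. 0.0ms @ 0 + 95.238ms (2/7)
2. 95.238ms @ 2/7 + 47.619ms (1/7)
3. 142.857ms @ 3/7 + 47.619ms (1/7)
4. 190.476ms @ 4/7 + 95.238ms (2/7)
5. 285.714ms @ 6/7 + 190.476ms (4/7)
6. 476.19ms @ 10/7 + 95.238ms (2/7)
7. 571.429ms @ 12/7 + 95.238ms (2/7)

note 6 onset = 10/7b = 476.19ms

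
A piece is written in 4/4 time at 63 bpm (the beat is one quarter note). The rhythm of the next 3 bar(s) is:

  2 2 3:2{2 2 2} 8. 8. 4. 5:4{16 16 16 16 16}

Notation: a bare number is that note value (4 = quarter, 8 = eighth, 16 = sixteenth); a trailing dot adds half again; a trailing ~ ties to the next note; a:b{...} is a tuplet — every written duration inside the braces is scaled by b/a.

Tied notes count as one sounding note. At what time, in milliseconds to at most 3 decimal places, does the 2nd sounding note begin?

note 2 onset = 2b = 1904.762ms

1. 0.0ms @ 0 + 1904.762ms (2)
2. 1904.762ms @ 2 + 1904.762ms (2)
3. 3809.524ms @ 4 + 1269.841ms (4/3)
4. 5079.365ms @ 16/3 + 1269.841ms (4/3)
5. 6349.206ms @ 20/3 + 1269.841ms (4/3)
6. 7619.048ms @ 8 + 714.286ms (3/4)
7. 8333.333ms @ 35/4 + 714.286ms (3/4)
8. 9047.619ms @ 19/2 + 1428.571ms (3/2)
9. 10476.19ms @ 11 + 190.476ms (1/5)
10. 10666.667ms @ 56/5 + 190.476ms (1/5)
11. 10857.143ms @ 57/5 + 190.476ms (1/5)
12. 11047.619ms @ 58/5 + 190.476ms (1/5)
13. 11238.095ms @ 59/5 + 190.476ms (1/5)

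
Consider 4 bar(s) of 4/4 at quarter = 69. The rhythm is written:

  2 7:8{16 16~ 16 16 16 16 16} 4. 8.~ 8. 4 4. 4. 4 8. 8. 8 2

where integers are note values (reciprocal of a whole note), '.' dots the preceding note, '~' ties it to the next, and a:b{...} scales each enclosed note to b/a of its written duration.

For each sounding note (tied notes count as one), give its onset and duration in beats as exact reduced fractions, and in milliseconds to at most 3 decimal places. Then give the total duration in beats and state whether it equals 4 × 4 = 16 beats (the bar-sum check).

1) 0.0ms=0b +1739.13ms=2b
2) 1739.13ms=2b +248.447ms=2/7b
3) 1987.578ms=16/7b +496.894ms=4/7b
4) 2484.472ms=20/7b +248.447ms=2/7b
5) 2732.919ms=22/7b +248.447ms=2/7b
6) 2981.366ms=24/7b +248.447ms=2/7b
7) 3229.814ms=26/7b +248.447ms=2/7b
8) 3478.261ms=4b +1304.348ms=3/2b
9) 4782.609ms=11/2b +1304.348ms=3/2b
10) 6086.957ms=7b +869.565ms=1b
11) 6956.522ms=8b +1304.348ms=3/2b
12) 8260.87ms=19/2b +1304.348ms=3/2b
13) 9565.217ms=11b +869.565ms=1b
14) 10434.783ms=12b +652.174ms=3/4b
15) 11086.957ms=51/4b +652.174ms=3/4b
16) 11739.13ms=27/2b +434.783ms=1/2b
17) 12173.913ms=14b +1739.13ms=2b
Σ=16b of 16 (69bpm 4/4) — PASS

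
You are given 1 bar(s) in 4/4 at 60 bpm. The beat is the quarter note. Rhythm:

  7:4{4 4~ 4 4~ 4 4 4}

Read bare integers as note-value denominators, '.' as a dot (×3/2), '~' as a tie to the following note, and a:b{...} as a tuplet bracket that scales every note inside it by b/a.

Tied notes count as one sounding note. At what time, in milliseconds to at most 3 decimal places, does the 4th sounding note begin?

1. 0.0ms @ 0 + 571.429ms (4/7)
2. 571.429ms @ 4/7 + 1142.857ms (8/7)
3. 1714.286ms @ 12/7 + 1142.857ms (8/7)
4. 2857.143ms @ 20/7 + 571.429ms (4/7)
5. 3428.571ms @ 24/7 + 571.429ms (4/7)

note 4 onset = 20/7b = 2857.143ms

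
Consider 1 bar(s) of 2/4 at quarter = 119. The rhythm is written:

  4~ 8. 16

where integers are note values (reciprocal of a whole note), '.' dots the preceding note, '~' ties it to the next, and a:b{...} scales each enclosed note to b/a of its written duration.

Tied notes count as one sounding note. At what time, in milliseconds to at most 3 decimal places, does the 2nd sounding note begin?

note 2 onset = 7/4b = 882.353ms

1. 0.0ms @ 0 + 882.353ms (7/4)
2. 882.353ms @ 7/4 + 126.05ms (1/4)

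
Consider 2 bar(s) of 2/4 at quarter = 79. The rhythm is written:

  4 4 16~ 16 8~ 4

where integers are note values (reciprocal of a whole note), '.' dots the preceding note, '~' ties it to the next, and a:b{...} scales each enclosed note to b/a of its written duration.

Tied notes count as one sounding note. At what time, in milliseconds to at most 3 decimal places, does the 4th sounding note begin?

1. 0.0ms @ 0 + 759.494ms (1)
2. 759.494ms @ 1 + 759.494ms (1)
3. 1518.987ms @ 2 + 379.747ms (1/2)
4. 1898.734ms @ 5/2 + 1139.241ms (3/2)

note 4 onset = 5/2b = 1898.734ms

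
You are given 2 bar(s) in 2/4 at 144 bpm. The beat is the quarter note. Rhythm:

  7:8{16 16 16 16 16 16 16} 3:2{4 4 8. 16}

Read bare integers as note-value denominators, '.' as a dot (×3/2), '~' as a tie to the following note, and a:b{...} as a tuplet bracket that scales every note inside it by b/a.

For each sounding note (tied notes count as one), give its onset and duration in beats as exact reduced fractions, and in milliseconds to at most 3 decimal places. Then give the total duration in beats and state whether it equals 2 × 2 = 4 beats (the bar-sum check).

1) 0.0ms=0b +119.048ms=2/7b
2) 119.048ms=2/7b +119.048ms=2/7b
3) 238.095ms=4/7b +119.048ms=2/7b
4) 357.143ms=6/7b +119.048ms=2/7b
5) 476.19ms=8/7b +119.048ms=2/7b
6) 595.238ms=10/7b +119.048ms=2/7b
7) 714.286ms=12/7b +119.048ms=2/7b
8) 833.333ms=2b +277.778ms=2/3b
9) 1111.111ms=8/3b +277.778ms=2/3b
10) 1388.889ms=10/3b +208.333ms=1/2b
11) 1597.222ms=23/6b +69.444ms=1/6b
Σ=4b of 4 (144bpm 2/4) — PASS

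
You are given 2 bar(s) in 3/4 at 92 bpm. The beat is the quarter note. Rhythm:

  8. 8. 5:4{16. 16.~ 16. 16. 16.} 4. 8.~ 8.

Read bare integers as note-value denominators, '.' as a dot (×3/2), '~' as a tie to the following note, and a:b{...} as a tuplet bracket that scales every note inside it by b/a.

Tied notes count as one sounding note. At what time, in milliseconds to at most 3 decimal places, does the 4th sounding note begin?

1. 0.0ms @ 0 + 489.13ms (3/4)
2. 489.13ms @ 3/4 + 489.13ms (3/4)
3. 978.261ms @ 3/2 + 195.652ms (3/10)
4. 1173.913ms @ 9/5 + 391.304ms (3/5)
5. 1565.217ms @ 12/5 + 195.652ms (3/10)
6. 1760.87ms @ 27/10 + 195.652ms (3/10)
7. 1956.522ms @ 3 + 978.261ms (3/2)
8. 2934.783ms @ 9/2 + 978.261ms (3/2)

note 4 onset = 9/5b = 1173.913ms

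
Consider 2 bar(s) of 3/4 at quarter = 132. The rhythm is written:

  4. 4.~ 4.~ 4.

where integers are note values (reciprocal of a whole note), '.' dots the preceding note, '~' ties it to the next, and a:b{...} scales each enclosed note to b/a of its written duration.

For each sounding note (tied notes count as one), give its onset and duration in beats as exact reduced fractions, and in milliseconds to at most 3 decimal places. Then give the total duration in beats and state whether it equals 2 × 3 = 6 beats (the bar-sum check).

1) 0.0ms=0b +681.818ms=3/2b
2) 681.818ms=3/2b +2045.455ms=9/2b
Σ=6b of 6 (132bpm 3/4) — PASS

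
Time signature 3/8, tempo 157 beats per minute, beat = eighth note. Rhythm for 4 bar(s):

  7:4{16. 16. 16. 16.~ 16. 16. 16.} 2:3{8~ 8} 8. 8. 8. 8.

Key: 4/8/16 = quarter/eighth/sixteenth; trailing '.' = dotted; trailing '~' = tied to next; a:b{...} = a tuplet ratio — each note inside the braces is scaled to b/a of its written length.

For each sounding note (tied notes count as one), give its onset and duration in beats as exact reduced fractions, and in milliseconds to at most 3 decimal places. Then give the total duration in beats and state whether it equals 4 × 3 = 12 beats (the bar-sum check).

1) 0.0ms=0b +163.785ms=3/7b
2) 163.785ms=3/7b +163.785ms=3/7b
3) 327.571ms=6/7b +163.785ms=3/7b
4) 491.356ms=9/7b +327.571ms=6/7b
5) 818.926ms=15/7b +163.785ms=3/7b
6) 982.712ms=18/7b +163.785ms=3/7b
7) 1146.497ms=3b +1146.497ms=3b
8) 2292.994ms=6b +573.248ms=3/2b
9) 2866.242ms=15/2b +573.248ms=3/2b
10) 3439.49ms=9b +573.248ms=3/2b
11) 4012.739ms=21/2b +573.248ms=3/2b
Σ=12b of 12 (157bpm 3/8) — PASS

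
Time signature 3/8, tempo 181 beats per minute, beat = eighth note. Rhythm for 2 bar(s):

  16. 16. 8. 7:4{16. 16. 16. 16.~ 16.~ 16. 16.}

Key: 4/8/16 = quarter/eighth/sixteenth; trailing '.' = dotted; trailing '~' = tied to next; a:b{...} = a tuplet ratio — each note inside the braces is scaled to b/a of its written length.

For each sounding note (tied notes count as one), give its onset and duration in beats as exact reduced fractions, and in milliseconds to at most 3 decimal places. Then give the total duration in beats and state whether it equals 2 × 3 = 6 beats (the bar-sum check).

1) 0.0ms=0b +248.619ms=3/4b
2) 248.619ms=3/4b +248.619ms=3/4b
3) 497.238ms=3/2b +497.238ms=3/2b
4) 994.475ms=3b +142.068ms=3/7b
5) 1136.543ms=24/7b +142.068ms=3/7b
6) 1278.611ms=27/7b +142.068ms=3/7b
7) 1420.679ms=30/7b +426.204ms=9/7b
8) 1846.882ms=39/7b +142.068ms=3/7b
Σ=6b of 6 (181bpm 3/8) — PASS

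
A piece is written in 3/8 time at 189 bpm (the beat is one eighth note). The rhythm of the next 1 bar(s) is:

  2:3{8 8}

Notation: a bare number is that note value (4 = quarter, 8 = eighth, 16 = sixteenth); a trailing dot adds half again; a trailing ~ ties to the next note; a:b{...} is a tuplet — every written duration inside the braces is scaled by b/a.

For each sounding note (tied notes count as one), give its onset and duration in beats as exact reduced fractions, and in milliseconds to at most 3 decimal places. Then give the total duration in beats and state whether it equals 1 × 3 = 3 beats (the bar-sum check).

1) 0.0ms=0b +476.19ms=3/2b
2) 476.19ms=3/2b +476.19ms=3/2b
Σ=3b of 3 (189bpm 3/8) — PASS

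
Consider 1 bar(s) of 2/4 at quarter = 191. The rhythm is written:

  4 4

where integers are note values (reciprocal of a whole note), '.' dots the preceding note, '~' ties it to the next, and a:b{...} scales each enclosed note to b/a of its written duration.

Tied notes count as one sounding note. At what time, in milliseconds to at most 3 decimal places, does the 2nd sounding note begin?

1. 0.0ms @ 0 + 314.136ms (1)
2. 314.136ms @ 1 + 314.136ms (1)

note 2 onset = 1b = 314.136ms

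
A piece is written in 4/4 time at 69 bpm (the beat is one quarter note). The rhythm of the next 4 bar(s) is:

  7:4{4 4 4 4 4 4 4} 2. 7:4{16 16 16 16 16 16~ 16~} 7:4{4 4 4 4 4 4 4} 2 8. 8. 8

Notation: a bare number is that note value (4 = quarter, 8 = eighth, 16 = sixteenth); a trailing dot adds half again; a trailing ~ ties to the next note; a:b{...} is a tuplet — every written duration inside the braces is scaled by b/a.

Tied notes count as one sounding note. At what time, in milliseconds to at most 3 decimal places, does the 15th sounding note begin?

note 15 onset = 60/7b = 7453.416ms

1. 0.0ms @ 0 + 496.894ms (4/7)
2. 496.894ms @ 4/7 + 496.894ms (4/7)
3. 993.789ms @ 8/7 + 496.894ms (4/7)
4. 1490.683ms @ 12/7 + 496.894ms (4/7)
5. 1987.578ms @ 16/7 + 496.894ms (4/7)
6. 2484.472ms @ 20/7 + 496.894ms (4/7)
7. 2981.366ms @ 24/7 + 496.894ms (4/7)
8. 3478.261ms @ 4 + 2608.696ms (3)
9. 6086.957ms @ 7 + 124.224ms (1/7)
10. 6211.18ms @ 50/7 + 124.224ms (1/7)
11. 6335.404ms @ 51/7 + 124.224ms (1/7)
12. 6459.627ms @ 52/7 + 124.224ms (1/7)
13. 6583.851ms @ 53/7 + 124.224ms (1/7)
14. 6708.075ms @ 54/7 + 745.342ms (6/7)
15. 7453.416ms @ 60/7 + 496.894ms (4/7)
16. 7950.311ms @ 64/7 + 496.894ms (4/7)
17. 8447.205ms @ 68/7 + 496.894ms (4/7)
18. 8944.099ms @ 72/7 + 496.894ms (4/7)
19. 9440.994ms @ 76/7 + 496.894ms (4/7)
20. 9937.888ms @ 80/7 + 496.894ms (4/7)
21. 10434.783ms @ 12 + 1739.13ms (2)
22. 12173.913ms @ 14 + 652.174ms (3/4)
23. 12826.087ms @ 59/4 + 652.174ms (3/4)
24. 13478.261ms @ 31/2 + 434.783ms (1/2)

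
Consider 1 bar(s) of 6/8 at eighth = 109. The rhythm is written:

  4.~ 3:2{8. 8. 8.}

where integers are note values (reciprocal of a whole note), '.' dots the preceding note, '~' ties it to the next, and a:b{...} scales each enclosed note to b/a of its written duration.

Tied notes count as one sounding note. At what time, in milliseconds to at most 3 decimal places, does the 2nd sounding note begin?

note 2 onset = 4b = 2201.835ms

1. 0.0ms @ 0 + 2201.835ms (4)
2. 2201.835ms @ 4 + 550.459ms (1)
3. 2752.294ms @ 5 + 550.459ms (1)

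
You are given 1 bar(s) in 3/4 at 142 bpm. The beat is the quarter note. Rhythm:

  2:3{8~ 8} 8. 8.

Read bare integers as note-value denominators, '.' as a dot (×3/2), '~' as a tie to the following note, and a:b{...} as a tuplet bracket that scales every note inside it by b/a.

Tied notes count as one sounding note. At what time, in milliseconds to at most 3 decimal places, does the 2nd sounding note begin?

note 2 onset = 3/2b = 633.803ms

1. 0.0ms @ 0 + 633.803ms (3/2)
2. 633.803ms @ 3/2 + 316.901ms (3/4)
3. 950.704ms @ 9/4 + 316.901ms (3/4)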